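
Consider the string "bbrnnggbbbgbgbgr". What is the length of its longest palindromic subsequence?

Using dp[i][j] = 2 + dp[i+1][j−1] if the ends match, else max(dp[i+1][j], dp[i][j−1]):
dp[1][16] = 10. A witness is rggbbbbggr at positions 3,6,7,8,9,10,12,13,15,16.

10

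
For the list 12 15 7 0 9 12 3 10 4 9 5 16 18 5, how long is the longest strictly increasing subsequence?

6

One longest increasing subsequence is 0, 3, 4, 9, 16, 18 (positions 4,7,9,10,12,13), of length 6; no longer one exists.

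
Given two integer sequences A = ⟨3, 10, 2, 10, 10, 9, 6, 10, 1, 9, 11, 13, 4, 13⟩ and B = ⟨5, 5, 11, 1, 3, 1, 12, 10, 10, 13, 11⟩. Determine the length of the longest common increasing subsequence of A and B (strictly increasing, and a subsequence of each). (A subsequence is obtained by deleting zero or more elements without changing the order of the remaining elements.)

3

A longest common strictly increasing subsequence is 3, 10, 13 (length 3); it appears in order in both A and B, and no longer such subsequence exists.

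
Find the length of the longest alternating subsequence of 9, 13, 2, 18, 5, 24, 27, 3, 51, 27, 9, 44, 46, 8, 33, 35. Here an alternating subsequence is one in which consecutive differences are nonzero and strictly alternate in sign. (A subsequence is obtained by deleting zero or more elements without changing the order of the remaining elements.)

12

Track the best alternating length ending on an up-step vs a down-step at each position: up/down = 1/1, 2/1, 1/3, 4/1, 4/5, 6/1, 6/1, 4/7, 8/1, 8/9, 8/9, 10/9, 10/9, 8/11, 12/11, 12/11.
The maximum over both is 12; one such subsequence is 9, 13, 2, 18, 5, 24, 3, 51, 27, 44, 8, 33.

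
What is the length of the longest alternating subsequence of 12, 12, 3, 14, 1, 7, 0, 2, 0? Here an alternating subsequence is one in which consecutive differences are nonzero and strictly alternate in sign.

8

Track the best alternating length ending on an up-step vs a down-step at each position: up/down = 1/1, 1/1, 1/2, 3/1, 1/4, 5/4, 1/6, 7/6, 1/8.
The maximum over both is 8; one such subsequence is 12, 3, 14, 1, 7, 0, 2, 0.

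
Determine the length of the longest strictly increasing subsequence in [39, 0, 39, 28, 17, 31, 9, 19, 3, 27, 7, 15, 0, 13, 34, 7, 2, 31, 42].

6

Let dp[i] be the longest increasing subsequence ending at position i. Then dp = [1, 1, 2, 2, 2, 3, 2, 3, 2, 4, 3, 4, 1, 4, 5, 3, 2, 5, 6].
The maximum is 6; one witness is 0, 17, 19, 27, 34, 42 at positions 2,5,8,10,15,19.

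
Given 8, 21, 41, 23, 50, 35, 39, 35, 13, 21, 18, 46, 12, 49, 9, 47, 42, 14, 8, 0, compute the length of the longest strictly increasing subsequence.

Scanning left to right, the best length ending at each element is: 8→1, 21→2, 41→3, 23→3, 50→4, 35→4, 39→5, 35→4, 13→2, 21→3, 18→3, 46→6, 12→2, 49→7, 9→2, 47→7, 42→6, 14→3, 8→1, 0→1.
So the longest increasing subsequence has length 7, e.g. 8, 21, 23, 35, 39, 46, 49.

7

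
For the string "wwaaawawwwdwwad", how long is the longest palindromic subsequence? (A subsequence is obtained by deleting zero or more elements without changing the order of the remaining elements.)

One longest palindromic subsequence is awwwwwwa (positions 5,6,8,9,10,12,13,14); it reads the same forward and backward, and the interval DP gives dp[1][15] = 8.

8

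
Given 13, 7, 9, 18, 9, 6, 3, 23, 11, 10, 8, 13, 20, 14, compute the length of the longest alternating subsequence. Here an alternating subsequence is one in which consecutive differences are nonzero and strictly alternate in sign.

A longest alternating subsequence is 13, 7, 18, 9, 23, 11, 20, 14 (positions 1,2,4,5,8,9,13,14); its 7 consecutive differences strictly alternate in sign, and length 8 is optimal.

8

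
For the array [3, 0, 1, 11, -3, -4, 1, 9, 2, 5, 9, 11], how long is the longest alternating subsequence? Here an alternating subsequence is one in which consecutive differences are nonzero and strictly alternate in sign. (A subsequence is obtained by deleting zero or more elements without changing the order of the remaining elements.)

Track the best alternating length ending on an up-step vs a down-step at each position: up/down = 1/1, 1/2, 3/2, 3/1, 1/4, 1/4, 5/4, 5/4, 5/6, 7/6, 7/4, 7/1.
The maximum over both is 7; one such subsequence is 3, 0, 1, -3, 9, 2, 5.

7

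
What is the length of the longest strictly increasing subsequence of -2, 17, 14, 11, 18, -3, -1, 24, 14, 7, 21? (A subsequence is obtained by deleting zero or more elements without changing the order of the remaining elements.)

Let dp[i] be the longest increasing subsequence ending at position i. Then dp = [1, 2, 2, 2, 3, 1, 2, 4, 3, 3, 4].
The maximum is 4; one witness is -2, 17, 18, 24 at positions 1,2,5,8.

4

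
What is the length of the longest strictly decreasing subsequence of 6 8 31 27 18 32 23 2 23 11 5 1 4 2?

Scanning left to right, the best length ending at each element is: 6→1, 8→1, 31→1, 27→2, 18→3, 32→1, 23→3, 2→4, 23→3, 11→4, 5→5, 1→6, 4→6, 2→7.
So the longest decreasing subsequence has length 7, e.g. 31, 27, 18, 11, 5, 4, 2.

7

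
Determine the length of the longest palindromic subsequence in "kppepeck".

5

One longest palindromic subsequence is kepek (positions 1,4,5,6,8); it reads the same forward and backward, and the interval DP gives dp[1][8] = 5.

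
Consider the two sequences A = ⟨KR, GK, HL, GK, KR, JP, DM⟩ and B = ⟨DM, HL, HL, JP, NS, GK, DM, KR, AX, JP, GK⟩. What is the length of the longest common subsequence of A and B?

A longest common subsequence is HL, GK, KR, JP (length 4); the LCS DP confirms no longer common subsequence exists.

4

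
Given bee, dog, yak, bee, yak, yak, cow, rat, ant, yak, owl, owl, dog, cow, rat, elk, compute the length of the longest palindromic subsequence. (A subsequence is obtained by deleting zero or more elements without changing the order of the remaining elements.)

Using dp[i][j] = 2 + dp[i+1][j−1] if the ends match, else max(dp[i+1][j], dp[i][j−1]):
dp[1][16] = 6. A witness is dog yak yak yak yak dog at positions 2,3,5,6,10,13.

6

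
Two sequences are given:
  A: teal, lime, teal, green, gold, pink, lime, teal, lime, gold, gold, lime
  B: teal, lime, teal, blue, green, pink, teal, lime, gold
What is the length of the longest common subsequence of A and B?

8

A longest common subsequence is teal, lime, teal, green, pink, teal, lime, gold (length 8); the LCS DP confirms no longer common subsequence exists.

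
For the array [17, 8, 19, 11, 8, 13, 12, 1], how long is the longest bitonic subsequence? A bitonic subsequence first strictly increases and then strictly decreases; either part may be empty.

Let inc[i] be the LIS ending at i and dec[i] the longest strictly decreasing subsequence starting at i. inc = [1, 1, 2, 2, 1, 3, 3, 1], dec = [4, 2, 4, 3, 2, 3, 2, 1].
max_i inc[i]+dec[i]−1 = 5, with one witness 17, 19, 13, 12, 1.

5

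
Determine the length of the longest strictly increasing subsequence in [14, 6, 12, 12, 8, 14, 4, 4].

One longest increasing subsequence is 6, 12, 14 (positions 2,3,6), of length 3; no longer one exists.

3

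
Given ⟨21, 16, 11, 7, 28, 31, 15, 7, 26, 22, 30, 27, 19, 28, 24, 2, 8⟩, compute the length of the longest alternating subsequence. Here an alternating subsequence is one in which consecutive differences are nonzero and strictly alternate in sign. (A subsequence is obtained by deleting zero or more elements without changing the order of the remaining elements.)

Track the best alternating length ending on an up-step vs a down-step at each position: up/down = 1/1, 1/2, 1/2, 1/2, 3/1, 3/1, 3/4, 1/4, 5/4, 5/6, 7/4, 7/8, 5/8, 9/8, 9/10, 1/10, 11/10.
The maximum over both is 11; one such subsequence is 21, 16, 28, 15, 26, 22, 30, 27, 28, 2, 8.

11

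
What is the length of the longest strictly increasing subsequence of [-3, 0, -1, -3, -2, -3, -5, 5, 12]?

4

One longest increasing subsequence is -3, 0, 5, 12 (positions 1,2,8,9), of length 4; no longer one exists.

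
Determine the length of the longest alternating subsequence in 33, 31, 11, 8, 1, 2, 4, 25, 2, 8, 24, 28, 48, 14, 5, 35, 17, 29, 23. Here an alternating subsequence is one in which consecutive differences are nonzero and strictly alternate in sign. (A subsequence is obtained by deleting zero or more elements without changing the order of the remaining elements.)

A longest alternating subsequence is 33, 1, 4, 2, 24, 14, 35, 17, 29, 23 (positions 1,5,7,9,11,14,16,17,18,19); its 9 consecutive differences strictly alternate in sign, and length 10 is optimal.

10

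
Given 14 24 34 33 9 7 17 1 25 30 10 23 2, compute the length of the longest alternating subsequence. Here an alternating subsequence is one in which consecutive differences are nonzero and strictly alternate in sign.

9

Track the best alternating length ending on an up-step vs a down-step at each position: up/down = 1/1, 2/1, 2/1, 2/3, 1/3, 1/3, 4/3, 1/5, 6/3, 6/3, 6/7, 8/7, 6/9.
The maximum over both is 9; one such subsequence is 14, 24, 9, 17, 1, 25, 10, 23, 2.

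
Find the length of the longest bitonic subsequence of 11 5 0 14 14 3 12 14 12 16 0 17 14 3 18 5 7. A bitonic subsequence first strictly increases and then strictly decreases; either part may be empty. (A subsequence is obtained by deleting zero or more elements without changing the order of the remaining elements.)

8

Let inc[i] be the LIS ending at i and dec[i] the longest strictly decreasing subsequence starting at i. inc = [1, 1, 1, 2, 2, 2, 3, 4, 3, 5, 1, 6, 4, 2, 7, 3, 4], dec = [4, 3, 1, 3, 3, 2, 2, 3, 2, 3, 1, 3, 2, 1, 2, 1, 1].
max_i inc[i]+dec[i]−1 = 8, with one witness 0, 3, 12, 14, 16, 17, 14, 7.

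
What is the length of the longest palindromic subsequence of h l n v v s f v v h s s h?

7

Using dp[i][j] = 2 + dp[i+1][j−1] if the ends match, else max(dp[i+1][j], dp[i][j−1]):
dp[1][13] = 7. A witness is hvvfvvh at positions 1,4,5,7,8,9,13.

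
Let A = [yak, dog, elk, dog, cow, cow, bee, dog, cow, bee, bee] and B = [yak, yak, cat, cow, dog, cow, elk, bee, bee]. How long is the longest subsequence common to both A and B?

6

Backtracking the LCS table gives one alignment: yak (A1,B2) → cow (A6,B4) → dog (A8,B5) → cow (A9,B6) → bee (A10,B8) → bee (A11,B9).
So the longest common subsequence has length 6.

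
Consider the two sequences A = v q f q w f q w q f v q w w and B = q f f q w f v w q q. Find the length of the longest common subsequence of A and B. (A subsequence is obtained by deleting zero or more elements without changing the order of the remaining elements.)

A longest common subsequence is qfqwfwqq (length 8); the LCS DP confirms no longer common subsequence exists.

8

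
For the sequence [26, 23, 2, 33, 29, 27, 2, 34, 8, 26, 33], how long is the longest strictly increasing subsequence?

Let dp[i] be the longest increasing subsequence ending at position i. Then dp = [1, 1, 1, 2, 2, 2, 1, 3, 2, 3, 4].
The maximum is 4; one witness is 2, 8, 26, 33 at positions 3,9,10,11.

4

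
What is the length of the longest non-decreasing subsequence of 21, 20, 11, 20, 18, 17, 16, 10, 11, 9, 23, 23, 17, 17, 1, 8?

One longest non-decreasing subsequence is 20, 20, 23, 23 (positions 2,4,11,12), of length 4; no longer one exists.

4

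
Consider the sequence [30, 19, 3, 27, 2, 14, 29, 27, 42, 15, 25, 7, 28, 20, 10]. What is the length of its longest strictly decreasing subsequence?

Scanning left to right, the best length ending at each element is: 30→1, 19→2, 3→3, 27→2, 2→4, 14→3, 29→2, 27→3, 42→1, 15→4, 25→4, 7→5, 28→3, 20→5, 10→6.
So the longest decreasing subsequence has length 6, e.g. 30, 29, 27, 25, 20, 10.

6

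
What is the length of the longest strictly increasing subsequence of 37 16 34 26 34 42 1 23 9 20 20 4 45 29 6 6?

Let dp[i] be the longest increasing subsequence ending at position i. Then dp = [1, 1, 2, 2, 3, 4, 1, 2, 2, 3, 3, 2, 5, 4, 3, 3].
The maximum is 5; one witness is 16, 26, 34, 42, 45 at positions 2,4,5,6,13.

5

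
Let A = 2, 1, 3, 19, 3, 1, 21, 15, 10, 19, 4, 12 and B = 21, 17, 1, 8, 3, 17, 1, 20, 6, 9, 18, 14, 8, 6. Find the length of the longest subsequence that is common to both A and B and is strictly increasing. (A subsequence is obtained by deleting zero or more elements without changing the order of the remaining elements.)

A longest common strictly increasing subsequence is 1, 3 (length 2); it appears in order in both A and B, and no longer such subsequence exists.

2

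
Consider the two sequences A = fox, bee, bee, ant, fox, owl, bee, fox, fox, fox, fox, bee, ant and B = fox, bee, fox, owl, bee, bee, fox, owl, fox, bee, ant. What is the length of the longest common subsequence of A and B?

9

Backtracking the LCS table gives one alignment: fox (A1,B1) → bee (A3,B2) → fox (A5,B3) → owl (A6,B4) → bee (A7,B6) → fox (A8,B7) → fox (A11,B9) → bee (A12,B10) → ant (A13,B11).
So the longest common subsequence has length 9.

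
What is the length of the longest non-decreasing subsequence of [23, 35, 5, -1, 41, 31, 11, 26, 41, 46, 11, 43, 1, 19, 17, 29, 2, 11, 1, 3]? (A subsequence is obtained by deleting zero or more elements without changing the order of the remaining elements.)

Let dp[i] be the longest non-decreasing subsequence ending at position i. Then dp = [1, 2, 1, 1, 3, 2, 2, 3, 4, 5, 3, 5, 2, 4, 4, 5, 3, 4, 3, 4].
The maximum is 5; one witness is 23, 35, 41, 41, 46 at positions 1,2,5,9,10.

5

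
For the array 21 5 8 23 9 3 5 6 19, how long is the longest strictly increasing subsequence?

Scanning left to right, the best length ending at each element is: 21→1, 5→1, 8→2, 23→3, 9→3, 3→1, 5→2, 6→3, 19→4.
So the longest increasing subsequence has length 4, e.g. 5, 8, 9, 19.

4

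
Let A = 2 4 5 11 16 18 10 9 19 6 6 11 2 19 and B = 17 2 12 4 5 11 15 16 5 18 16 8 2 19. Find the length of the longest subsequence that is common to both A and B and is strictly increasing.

7

For each value that appears in both, track the longest common increasing run ending there.
The best achievable length is 7; one witness is 2, 4, 5, 11, 16, 18, 19 (A-positions 1,2,3,4,5,6,9, B-positions 2,4,5,6,8,10,14).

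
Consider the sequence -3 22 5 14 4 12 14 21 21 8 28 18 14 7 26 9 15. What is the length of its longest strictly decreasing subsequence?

One longest decreasing subsequence is 22, 14, 12, 8, 7 (positions 2,4,6,10,14), of length 5; no longer one exists.

5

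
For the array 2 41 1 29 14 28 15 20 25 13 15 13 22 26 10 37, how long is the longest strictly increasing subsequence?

7

Let dp[i] be the longest increasing subsequence ending at position i. Then dp = [1, 2, 1, 2, 2, 3, 3, 4, 5, 2, 3, 2, 5, 6, 2, 7].
The maximum is 7; one witness is 2, 14, 15, 20, 25, 26, 37 at positions 1,5,7,8,9,14,16.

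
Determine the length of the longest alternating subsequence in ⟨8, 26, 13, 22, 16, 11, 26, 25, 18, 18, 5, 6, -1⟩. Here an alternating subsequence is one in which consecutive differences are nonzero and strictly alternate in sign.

Track the best alternating length ending on an up-step vs a down-step at each position: up/down = 1/1, 2/1, 2/3, 4/3, 4/5, 2/5, 6/1, 6/7, 6/7, 6/7, 1/7, 8/7, 1/9.
The maximum over both is 9; one such subsequence is 8, 26, 13, 22, 16, 26, 5, 6, -1.

9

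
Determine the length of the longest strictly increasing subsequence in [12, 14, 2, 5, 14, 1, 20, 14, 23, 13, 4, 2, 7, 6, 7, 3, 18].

5

Let dp[i] be the longest increasing subsequence ending at position i. Then dp = [1, 2, 1, 2, 3, 1, 4, 3, 5, 3, 2, 2, 3, 3, 4, 3, 5].
The maximum is 5; one witness is 2, 5, 14, 20, 23 at positions 3,4,5,7,9.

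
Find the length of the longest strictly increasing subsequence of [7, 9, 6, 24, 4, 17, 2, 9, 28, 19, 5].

One longest increasing subsequence is 7, 9, 24, 28 (positions 1,2,4,9), of length 4; no longer one exists.

4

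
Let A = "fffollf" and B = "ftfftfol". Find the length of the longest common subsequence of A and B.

5

Backtracking the LCS table gives one alignment: f (A1,B3) → f (A2,B4) → f (A3,B6) → o (A4,B7) → l (A6,B8).
So the longest common subsequence has length 5.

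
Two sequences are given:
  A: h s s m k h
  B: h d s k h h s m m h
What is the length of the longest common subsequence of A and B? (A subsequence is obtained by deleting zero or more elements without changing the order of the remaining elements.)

5

A longest common subsequence is hssmh (length 5); the LCS DP confirms no longer common subsequence exists.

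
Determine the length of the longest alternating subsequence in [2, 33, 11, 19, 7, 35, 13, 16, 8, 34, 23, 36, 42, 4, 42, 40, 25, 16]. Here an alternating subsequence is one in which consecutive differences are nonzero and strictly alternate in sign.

Track the best alternating length ending on an up-step vs a down-step at each position: up/down = 1/1, 2/1, 2/3, 4/3, 2/5, 6/1, 6/7, 8/7, 6/9, 10/7, 10/11, 12/1, 12/1, 2/13, 14/1, 14/15, 14/15, 14/15.
The maximum over both is 15; one such subsequence is 2, 33, 11, 19, 7, 35, 13, 16, 8, 34, 23, 36, 4, 42, 40.

15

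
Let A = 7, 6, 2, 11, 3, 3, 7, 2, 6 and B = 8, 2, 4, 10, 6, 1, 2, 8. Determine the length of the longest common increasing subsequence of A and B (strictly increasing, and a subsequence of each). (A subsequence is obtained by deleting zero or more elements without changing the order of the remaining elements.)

A longest common strictly increasing subsequence is 2, 6 (length 2); it appears in order in both A and B, and no longer such subsequence exists.

2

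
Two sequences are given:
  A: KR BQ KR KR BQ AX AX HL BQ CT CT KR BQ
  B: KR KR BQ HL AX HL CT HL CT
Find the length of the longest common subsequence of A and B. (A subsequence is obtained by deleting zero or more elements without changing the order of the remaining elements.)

A longest common subsequence is KR, KR, BQ, AX, HL, CT, CT (length 7); the LCS DP confirms no longer common subsequence exists.

7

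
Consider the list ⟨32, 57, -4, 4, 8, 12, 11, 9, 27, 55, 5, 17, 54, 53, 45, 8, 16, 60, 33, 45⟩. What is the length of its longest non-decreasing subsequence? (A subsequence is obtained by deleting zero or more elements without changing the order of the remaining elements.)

7

One longest non-decreasing subsequence is -4, 4, 8, 12, 27, 55, 60 (positions 3,4,5,6,9,10,18), of length 7; no longer one exists.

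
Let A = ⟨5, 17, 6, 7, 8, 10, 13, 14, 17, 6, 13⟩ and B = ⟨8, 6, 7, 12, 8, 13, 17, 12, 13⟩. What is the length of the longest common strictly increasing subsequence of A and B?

A longest common strictly increasing subsequence is 6, 7, 8, 13, 17 (length 5); it appears in order in both A and B, and no longer such subsequence exists.

5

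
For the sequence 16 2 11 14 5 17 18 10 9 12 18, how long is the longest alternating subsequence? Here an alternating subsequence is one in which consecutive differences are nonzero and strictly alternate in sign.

7

Track the best alternating length ending on an up-step vs a down-step at each position: up/down = 1/1, 1/2, 3/2, 3/2, 3/4, 5/1, 5/1, 5/6, 5/6, 7/6, 7/1.
The maximum over both is 7; one such subsequence is 16, 2, 11, 5, 17, 10, 12.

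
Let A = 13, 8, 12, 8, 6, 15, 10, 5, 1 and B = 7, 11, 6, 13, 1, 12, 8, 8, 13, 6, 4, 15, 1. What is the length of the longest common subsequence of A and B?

6

A longest common subsequence is 13, 8, 8, 6, 15, 1 (length 6); the LCS DP confirms no longer common subsequence exists.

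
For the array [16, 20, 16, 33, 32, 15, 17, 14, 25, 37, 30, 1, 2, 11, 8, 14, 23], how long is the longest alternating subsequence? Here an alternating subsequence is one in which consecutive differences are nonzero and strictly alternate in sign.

12

A longest alternating subsequence is 16, 20, 16, 33, 15, 17, 14, 25, 1, 11, 8, 14 (positions 1,2,3,4,6,7,8,9,12,14,15,16); its 11 consecutive differences strictly alternate in sign, and length 12 is optimal.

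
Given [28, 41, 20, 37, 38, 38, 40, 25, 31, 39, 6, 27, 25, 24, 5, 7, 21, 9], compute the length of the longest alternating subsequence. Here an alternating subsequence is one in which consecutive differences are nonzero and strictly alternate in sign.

11

A longest alternating subsequence is 28, 41, 20, 37, 25, 31, 6, 27, 5, 21, 9 (positions 1,2,3,4,8,9,11,12,15,17,18); its 10 consecutive differences strictly alternate in sign, and length 11 is optimal.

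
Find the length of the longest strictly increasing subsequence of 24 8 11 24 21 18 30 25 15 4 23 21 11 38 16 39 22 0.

Let dp[i] be the longest increasing subsequence ending at position i. Then dp = [1, 1, 2, 3, 3, 3, 4, 4, 3, 1, 4, 4, 2, 5, 4, 6, 5, 1].
The maximum is 6; one witness is 8, 11, 24, 30, 38, 39 at positions 2,3,4,7,14,16.

6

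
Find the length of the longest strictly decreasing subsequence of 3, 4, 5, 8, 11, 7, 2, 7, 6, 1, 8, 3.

4

Let dp[i] be the longest decreasing subsequence ending at position i. Then dp = [1, 1, 1, 1, 1, 2, 3, 2, 3, 4, 2, 4].
The maximum is 4; one witness is 8, 7, 2, 1 at positions 4,6,7,10.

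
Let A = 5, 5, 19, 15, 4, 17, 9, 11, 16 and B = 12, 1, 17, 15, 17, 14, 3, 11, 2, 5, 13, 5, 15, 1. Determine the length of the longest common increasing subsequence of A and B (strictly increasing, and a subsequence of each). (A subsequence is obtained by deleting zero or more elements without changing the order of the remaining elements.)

2

For each value that appears in both, track the longest common increasing run ending there.
The best achievable length is 2; one witness is 15, 17 (A-positions 4,6, B-positions 4,5).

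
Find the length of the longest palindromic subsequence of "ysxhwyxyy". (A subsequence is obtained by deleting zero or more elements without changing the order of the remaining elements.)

5

One longest palindromic subsequence is yyxyy (positions 1,6,7,8,9); it reads the same forward and backward, and the interval DP gives dp[1][9] = 5.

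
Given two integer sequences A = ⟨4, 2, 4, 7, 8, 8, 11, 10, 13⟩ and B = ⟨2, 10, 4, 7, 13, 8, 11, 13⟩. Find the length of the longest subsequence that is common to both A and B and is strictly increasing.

For each value that appears in both, track the longest common increasing run ending there.
The best achievable length is 6; one witness is 2, 4, 7, 8, 11, 13 (A-positions 2,3,4,5,7,9, B-positions 1,3,4,6,7,8).

6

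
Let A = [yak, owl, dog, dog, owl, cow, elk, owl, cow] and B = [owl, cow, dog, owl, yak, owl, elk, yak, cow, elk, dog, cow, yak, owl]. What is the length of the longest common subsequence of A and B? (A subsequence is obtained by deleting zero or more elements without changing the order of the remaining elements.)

A longest common subsequence is owl, dog, owl, cow, elk, owl (length 6); the LCS DP confirms no longer common subsequence exists.

6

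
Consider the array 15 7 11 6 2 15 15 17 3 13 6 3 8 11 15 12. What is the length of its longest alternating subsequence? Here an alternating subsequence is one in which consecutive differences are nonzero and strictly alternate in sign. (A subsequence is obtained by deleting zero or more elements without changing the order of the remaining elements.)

A longest alternating subsequence is 15, 7, 11, 6, 15, 3, 13, 6, 15, 12 (positions 1,2,3,4,6,9,10,11,15,16); its 9 consecutive differences strictly alternate in sign, and length 10 is optimal.

10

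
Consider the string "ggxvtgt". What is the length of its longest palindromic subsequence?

3

One longest palindromic subsequence is tgt (positions 5,6,7); it reads the same forward and backward, and the interval DP gives dp[1][7] = 3.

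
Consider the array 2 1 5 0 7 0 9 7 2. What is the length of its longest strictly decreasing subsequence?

3

One longest decreasing subsequence is 2, 1, 0 (positions 1,2,4), of length 3; no longer one exists.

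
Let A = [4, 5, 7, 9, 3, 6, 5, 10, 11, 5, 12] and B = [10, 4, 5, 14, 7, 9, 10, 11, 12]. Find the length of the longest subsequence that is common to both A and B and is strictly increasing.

For each value that appears in both, track the longest common increasing run ending there.
The best achievable length is 7; one witness is 4, 5, 7, 9, 10, 11, 12 (A-positions 1,2,3,4,8,9,11, B-positions 2,3,5,6,7,8,9).

7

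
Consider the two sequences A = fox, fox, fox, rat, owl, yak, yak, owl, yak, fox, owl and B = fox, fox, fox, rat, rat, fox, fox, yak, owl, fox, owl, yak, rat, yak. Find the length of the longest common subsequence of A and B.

8

Backtracking the LCS table gives one alignment: fox (A1,B1) → fox (A2,B2) → fox (A3,B3) → rat (A4,B5) → yak (A7,B8) → owl (A8,B9) → fox (A10,B10) → owl (A11,B11).
So the longest common subsequence has length 8.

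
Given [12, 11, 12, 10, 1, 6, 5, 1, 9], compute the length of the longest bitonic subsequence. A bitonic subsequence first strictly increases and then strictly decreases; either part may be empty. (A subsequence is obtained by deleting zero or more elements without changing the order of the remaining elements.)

Let inc[i] be the LIS ending at i and dec[i] the longest strictly decreasing subsequence starting at i. inc = [1, 1, 2, 1, 1, 2, 2, 1, 3], dec = [6, 5, 5, 4, 1, 3, 2, 1, 1].
max_i inc[i]+dec[i]−1 = 6, with one witness 12, 11, 10, 6, 5, 1.

6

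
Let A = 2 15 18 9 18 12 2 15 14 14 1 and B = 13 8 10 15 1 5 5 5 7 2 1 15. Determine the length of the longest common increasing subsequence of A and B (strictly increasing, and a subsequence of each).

A longest common strictly increasing subsequence is 2, 15 (length 2); it appears in order in both A and B, and no longer such subsequence exists.

2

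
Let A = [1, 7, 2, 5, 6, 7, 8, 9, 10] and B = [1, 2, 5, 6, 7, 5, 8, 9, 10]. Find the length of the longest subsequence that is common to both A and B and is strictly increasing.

8

For each value that appears in both, track the longest common increasing run ending there.
The best achievable length is 8; one witness is 1, 2, 5, 6, 7, 8, 9, 10 (A-positions 1,3,4,5,6,7,8,9, B-positions 1,2,3,4,5,7,8,9).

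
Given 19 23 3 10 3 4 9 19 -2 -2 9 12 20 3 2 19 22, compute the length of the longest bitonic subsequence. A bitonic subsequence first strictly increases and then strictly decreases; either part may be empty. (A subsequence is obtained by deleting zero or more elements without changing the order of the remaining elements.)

7

Let inc[i] be the LIS ending at i and dec[i] the longest strictly decreasing subsequence starting at i. inc = [1, 2, 1, 2, 1, 2, 3, 4, 1, 1, 3, 4, 5, 2, 2, 5, 6], dec = [5, 5, 2, 4, 2, 3, 3, 4, 1, 1, 3, 3, 3, 2, 1, 1, 1].
max_i inc[i]+dec[i]−1 = 7, with one witness 3, 4, 9, 19, 12, 3, 2.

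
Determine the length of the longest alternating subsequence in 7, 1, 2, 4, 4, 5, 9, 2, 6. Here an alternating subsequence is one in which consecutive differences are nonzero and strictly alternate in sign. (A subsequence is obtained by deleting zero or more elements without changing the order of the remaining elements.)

5

Track the best alternating length ending on an up-step vs a down-step at each position: up/down = 1/1, 1/2, 3/2, 3/2, 3/2, 3/2, 3/1, 3/4, 5/4.
The maximum over both is 5; one such subsequence is 7, 1, 4, 2, 6.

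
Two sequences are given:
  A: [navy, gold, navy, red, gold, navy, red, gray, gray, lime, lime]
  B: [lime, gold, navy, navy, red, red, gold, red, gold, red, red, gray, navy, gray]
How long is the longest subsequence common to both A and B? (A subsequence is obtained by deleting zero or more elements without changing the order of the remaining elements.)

A longest common subsequence is navy, gold, red, gold, red, gray, gray (length 7); the LCS DP confirms no longer common subsequence exists.

7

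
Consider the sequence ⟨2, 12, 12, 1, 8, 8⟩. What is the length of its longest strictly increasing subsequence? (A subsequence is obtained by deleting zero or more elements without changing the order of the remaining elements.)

Let dp[i] be the longest increasing subsequence ending at position i. Then dp = [1, 2, 2, 1, 2, 2].
The maximum is 2; one witness is 2, 12 at positions 1,2.

2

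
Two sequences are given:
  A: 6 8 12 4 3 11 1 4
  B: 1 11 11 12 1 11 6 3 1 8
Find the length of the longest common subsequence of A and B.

3

Backtracking the LCS table gives one alignment: 6 (A1,B7) → 3 (A5,B8) → 1 (A7,B9).
So the longest common subsequence has length 3.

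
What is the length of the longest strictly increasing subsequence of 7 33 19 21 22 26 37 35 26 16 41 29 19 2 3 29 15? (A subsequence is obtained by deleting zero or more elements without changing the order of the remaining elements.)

Scanning left to right, the best length ending at each element is: 7→1, 33→2, 19→2, 21→3, 22→4, 26→5, 37→6, 35→6, 26→5, 16→2, 41→7, 29→6, 19→3, 2→1, 3→2, 29→6, 15→3.
So the longest increasing subsequence has length 7, e.g. 7, 19, 21, 22, 26, 37, 41.

7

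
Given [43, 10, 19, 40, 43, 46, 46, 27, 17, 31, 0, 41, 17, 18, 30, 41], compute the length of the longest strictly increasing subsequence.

One longest increasing subsequence is 10, 19, 40, 43, 46 (positions 2,3,4,5,6), of length 5; no longer one exists.

5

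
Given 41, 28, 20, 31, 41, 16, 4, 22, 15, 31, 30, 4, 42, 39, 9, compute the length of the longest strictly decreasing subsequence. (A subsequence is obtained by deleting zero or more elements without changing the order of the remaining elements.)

6

Let dp[i] be the longest decreasing subsequence ending at position i. Then dp = [1, 2, 3, 2, 1, 4, 5, 3, 5, 2, 3, 6, 1, 2, 6].
The maximum is 6; one witness is 41, 28, 20, 16, 15, 4 at positions 1,2,3,6,9,12.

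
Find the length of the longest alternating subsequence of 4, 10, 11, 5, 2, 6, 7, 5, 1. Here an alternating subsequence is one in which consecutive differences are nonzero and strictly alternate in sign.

5

Track the best alternating length ending on an up-step vs a down-step at each position: up/down = 1/1, 2/1, 2/1, 2/3, 1/3, 4/3, 4/3, 4/5, 1/5.
The maximum over both is 5; one such subsequence is 4, 10, 5, 6, 5.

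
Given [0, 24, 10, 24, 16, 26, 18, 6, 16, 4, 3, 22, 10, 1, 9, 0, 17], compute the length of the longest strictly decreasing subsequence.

7

One longest decreasing subsequence is 24, 10, 6, 4, 3, 1, 0 (positions 2,3,8,10,11,14,16), of length 7; no longer one exists.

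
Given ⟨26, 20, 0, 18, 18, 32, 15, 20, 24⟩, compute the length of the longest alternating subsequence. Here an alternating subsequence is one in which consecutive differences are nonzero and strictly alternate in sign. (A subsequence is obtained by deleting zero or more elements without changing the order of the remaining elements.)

A longest alternating subsequence is 26, 0, 18, 15, 20 (positions 1,3,4,7,8); its 4 consecutive differences strictly alternate in sign, and length 5 is optimal.

5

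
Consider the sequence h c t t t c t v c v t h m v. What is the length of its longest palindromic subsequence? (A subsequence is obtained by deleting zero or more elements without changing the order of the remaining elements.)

8

Using dp[i][j] = 2 + dp[i+1][j−1] if the ends match, else max(dp[i+1][j], dp[i][j−1]):
dp[1][14] = 8. A witness is hcttttch at positions 1,2,3,4,5,7,9,12.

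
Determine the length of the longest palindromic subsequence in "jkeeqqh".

2

Using dp[i][j] = 2 + dp[i+1][j−1] if the ends match, else max(dp[i+1][j], dp[i][j−1]):
dp[1][7] = 2. A witness is qq at positions 5,6.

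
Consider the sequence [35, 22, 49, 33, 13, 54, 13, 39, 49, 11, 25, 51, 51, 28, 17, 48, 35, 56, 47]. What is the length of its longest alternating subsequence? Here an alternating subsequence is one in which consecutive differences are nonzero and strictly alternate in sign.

14

A longest alternating subsequence is 35, 22, 49, 33, 54, 13, 39, 11, 51, 28, 48, 35, 56, 47 (positions 1,2,3,4,6,7,8,10,12,14,16,17,18,19); its 13 consecutive differences strictly alternate in sign, and length 14 is optimal.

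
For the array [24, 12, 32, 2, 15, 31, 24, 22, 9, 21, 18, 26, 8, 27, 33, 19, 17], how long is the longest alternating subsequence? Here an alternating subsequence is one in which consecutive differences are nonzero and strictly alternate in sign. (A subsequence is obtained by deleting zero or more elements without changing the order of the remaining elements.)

12

Track the best alternating length ending on an up-step vs a down-step at each position: up/down = 1/1, 1/2, 3/1, 1/4, 5/4, 5/4, 5/6, 5/6, 5/6, 7/6, 7/8, 9/6, 5/10, 11/6, 11/1, 11/12, 11/12.
The maximum over both is 12; one such subsequence is 24, 12, 32, 2, 15, 9, 21, 18, 26, 8, 27, 19.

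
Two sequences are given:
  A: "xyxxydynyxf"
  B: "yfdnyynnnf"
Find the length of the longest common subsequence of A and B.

Backtracking the LCS table gives one alignment: y (A2,B1) → y (A5,B5) → y (A7,B6) → n (A8,B9) → f (A11,B10).
So the longest common subsequence has length 5.

5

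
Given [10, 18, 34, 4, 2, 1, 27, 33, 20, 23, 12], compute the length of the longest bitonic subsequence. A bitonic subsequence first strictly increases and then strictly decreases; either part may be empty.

One longest bitonic subsequence is 10, 18, 34, 33, 23, 12 (positions 1,2,3,8,10,11): it rises to 34 then falls. Length 6 is optimal.

6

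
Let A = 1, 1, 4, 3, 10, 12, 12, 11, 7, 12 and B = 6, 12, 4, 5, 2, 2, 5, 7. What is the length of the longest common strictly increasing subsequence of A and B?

A longest common strictly increasing subsequence is 4, 7 (length 2); it appears in order in both A and B, and no longer such subsequence exists.

2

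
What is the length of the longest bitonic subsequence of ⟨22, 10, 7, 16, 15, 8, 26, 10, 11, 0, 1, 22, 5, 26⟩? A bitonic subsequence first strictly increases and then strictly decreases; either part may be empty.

6

One longest bitonic subsequence is 7, 8, 10, 11, 22, 5 (positions 3,6,8,9,12,13): it rises to 22 then falls. Length 6 is optimal.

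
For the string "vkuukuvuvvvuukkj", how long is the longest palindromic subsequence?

One longest palindromic subsequence is kkuuvvvuukk (positions 2,5,6,8,9,10,11,12,13,14,15); it reads the same forward and backward, and the interval DP gives dp[1][16] = 11.

11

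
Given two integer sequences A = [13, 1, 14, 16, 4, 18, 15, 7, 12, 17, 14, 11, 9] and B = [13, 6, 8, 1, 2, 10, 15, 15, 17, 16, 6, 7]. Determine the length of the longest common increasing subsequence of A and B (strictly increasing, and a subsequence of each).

A longest common strictly increasing subsequence is 13, 15, 17 (length 3); it appears in order in both A and B, and no longer such subsequence exists.

3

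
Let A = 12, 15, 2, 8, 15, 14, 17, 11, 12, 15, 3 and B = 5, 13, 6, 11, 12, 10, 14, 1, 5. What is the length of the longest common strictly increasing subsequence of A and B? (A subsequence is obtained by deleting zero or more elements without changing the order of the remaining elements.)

2

A longest common strictly increasing subsequence is 11, 12 (length 2); it appears in order in both A and B, and no longer such subsequence exists.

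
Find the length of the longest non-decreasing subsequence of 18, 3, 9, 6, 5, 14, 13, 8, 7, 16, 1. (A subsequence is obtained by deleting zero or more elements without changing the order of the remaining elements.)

Let dp[i] be the longest non-decreasing subsequence ending at position i. Then dp = [1, 1, 2, 2, 2, 3, 3, 3, 3, 4, 1].
The maximum is 4; one witness is 3, 9, 14, 16 at positions 2,3,6,10.

4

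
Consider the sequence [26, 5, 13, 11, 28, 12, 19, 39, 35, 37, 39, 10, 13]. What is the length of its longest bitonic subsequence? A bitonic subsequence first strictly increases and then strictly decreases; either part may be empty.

8

One longest bitonic subsequence is 5, 11, 12, 19, 35, 37, 39, 13 (positions 2,4,6,7,9,10,11,13): it rises to 39 then falls. Length 8 is optimal.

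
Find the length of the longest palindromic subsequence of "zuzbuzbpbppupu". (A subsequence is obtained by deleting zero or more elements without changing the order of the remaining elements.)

7

One longest palindromic subsequence is uupppuu (positions 2,5,8,10,11,12,14); it reads the same forward and backward, and the interval DP gives dp[1][14] = 7.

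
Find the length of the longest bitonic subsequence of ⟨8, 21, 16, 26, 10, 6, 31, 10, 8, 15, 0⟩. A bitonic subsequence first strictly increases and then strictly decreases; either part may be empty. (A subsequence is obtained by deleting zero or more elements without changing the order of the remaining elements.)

One longest bitonic subsequence is 8, 21, 26, 31, 10, 8, 0 (positions 1,2,4,7,8,9,11): it rises to 31 then falls. Length 7 is optimal.

7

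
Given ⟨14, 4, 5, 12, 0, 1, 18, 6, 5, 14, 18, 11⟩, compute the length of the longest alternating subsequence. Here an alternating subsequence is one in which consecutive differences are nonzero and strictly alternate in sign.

Track the best alternating length ending on an up-step vs a down-step at each position: up/down = 1/1, 1/2, 3/2, 3/2, 1/4, 5/4, 5/1, 5/6, 5/6, 7/6, 7/1, 7/8.
The maximum over both is 8; one such subsequence is 14, 4, 5, 0, 18, 6, 14, 11.

8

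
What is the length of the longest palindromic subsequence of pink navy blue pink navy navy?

3

Using dp[i][j] = 2 + dp[i+1][j−1] if the ends match, else max(dp[i+1][j], dp[i][j−1]):
dp[1][6] = 3. A witness is navy navy navy at positions 2,5,6.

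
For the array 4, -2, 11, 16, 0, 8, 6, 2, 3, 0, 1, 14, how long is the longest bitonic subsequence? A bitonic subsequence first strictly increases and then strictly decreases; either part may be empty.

Let inc[i] be the LIS ending at i and dec[i] the longest strictly decreasing subsequence starting at i. inc = [1, 1, 2, 3, 2, 3, 3, 3, 4, 2, 3, 5], dec = [3, 1, 5, 5, 1, 4, 3, 2, 2, 1, 1, 1].
max_i inc[i]+dec[i]−1 = 7, with one witness 4, 11, 16, 8, 6, 3, 1.

7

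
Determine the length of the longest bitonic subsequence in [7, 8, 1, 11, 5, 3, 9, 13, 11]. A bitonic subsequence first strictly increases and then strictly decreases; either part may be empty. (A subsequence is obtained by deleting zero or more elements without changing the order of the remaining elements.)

5

One longest bitonic subsequence is 7, 8, 11, 5, 3 (positions 1,2,4,5,6): it rises to 11 then falls. Length 5 is optimal.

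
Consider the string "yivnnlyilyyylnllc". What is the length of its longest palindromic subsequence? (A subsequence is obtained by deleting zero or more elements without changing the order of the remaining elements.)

8

Using dp[i][j] = 2 + dp[i+1][j−1] if the ends match, else max(dp[i+1][j], dp[i][j−1]):
dp[1][17] = 8. A witness is nlyyyyln at positions 5,6,7,10,11,12,13,14.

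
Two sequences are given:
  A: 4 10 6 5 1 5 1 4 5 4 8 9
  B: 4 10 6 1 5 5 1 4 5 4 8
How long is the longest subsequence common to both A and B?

Backtracking the LCS table gives one alignment: 4 (A1,B1) → 10 (A2,B2) → 6 (A3,B3) → 5 (A4,B5) → 5 (A6,B6) → 1 (A7,B7) → 4 (A8,B8) → 5 (A9,B9) → 4 (A10,B10) → 8 (A11,B11).
So the longest common subsequence has length 10.

10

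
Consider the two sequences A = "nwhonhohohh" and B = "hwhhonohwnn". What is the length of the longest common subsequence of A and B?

6

A longest common subsequence is whonoh (length 6); the LCS DP confirms no longer common subsequence exists.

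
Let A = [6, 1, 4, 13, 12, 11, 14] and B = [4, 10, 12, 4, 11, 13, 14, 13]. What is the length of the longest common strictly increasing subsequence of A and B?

3

A longest common strictly increasing subsequence is 4, 12, 14 (length 3); it appears in order in both A and B, and no longer such subsequence exists.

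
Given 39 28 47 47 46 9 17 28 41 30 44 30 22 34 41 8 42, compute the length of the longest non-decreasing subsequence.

One longest non-decreasing subsequence is 9, 17, 28, 30, 30, 34, 41, 42 (positions 6,7,8,10,12,14,15,17), of length 8; no longer one exists.

8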